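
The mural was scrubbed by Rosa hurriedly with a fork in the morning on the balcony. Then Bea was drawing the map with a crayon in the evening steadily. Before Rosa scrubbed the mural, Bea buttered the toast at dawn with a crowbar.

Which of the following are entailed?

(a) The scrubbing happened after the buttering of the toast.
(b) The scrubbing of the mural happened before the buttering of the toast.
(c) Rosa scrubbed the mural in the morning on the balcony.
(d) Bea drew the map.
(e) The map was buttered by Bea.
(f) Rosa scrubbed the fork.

(a) Entailed — the narrative places the buttering before the scrubbing.
(b) Not entailed — the narrative places the buttering before the scrubbing, not after.
(c) Entailed — dropping 'hurriedly', 'with a fork' leaves a sub-description the original still satisfies.
(d) Not entailed — 'was drawing' is progressive on an accomplishment; it does not entail the completed 'drew'.
(e) Not entailed — Bea buttered the toast, not the map; the map belongs to the drawing event.
(f) Not entailed — the fork is the instrument, not what was scrubbed.

(a), (c)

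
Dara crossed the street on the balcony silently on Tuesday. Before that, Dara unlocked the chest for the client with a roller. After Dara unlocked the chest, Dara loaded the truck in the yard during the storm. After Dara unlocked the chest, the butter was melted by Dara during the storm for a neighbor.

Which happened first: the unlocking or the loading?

The connectives place the unlocking before the loading.

the unlocking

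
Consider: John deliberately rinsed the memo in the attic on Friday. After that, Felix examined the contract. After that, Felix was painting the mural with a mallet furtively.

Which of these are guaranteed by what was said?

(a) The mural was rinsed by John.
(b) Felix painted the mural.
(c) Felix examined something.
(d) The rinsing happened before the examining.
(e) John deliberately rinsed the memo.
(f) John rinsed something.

(a) Not entailed — John rinsed the memo, not the mural; the mural belongs to the painting event.
(b) Not entailed — 'was painting' is progressive on an accomplishment; it does not entail the completed 'painted'.
(c) Entailed — every conjunct here is already in the original examining event.
(d) Entailed — the narrative places the rinsing before the examining.
(e) Entailed — dropping 'in the attic', 'on Friday' leaves a sub-description the original still satisfies.
(f) Entailed — every conjunct here is already in the original rinsing event.

(c), (d), (e), (f)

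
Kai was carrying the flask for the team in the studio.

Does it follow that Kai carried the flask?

'carry' is atelic; if Kai was carrying the flask, then Kai carried the flask (for some time).

yes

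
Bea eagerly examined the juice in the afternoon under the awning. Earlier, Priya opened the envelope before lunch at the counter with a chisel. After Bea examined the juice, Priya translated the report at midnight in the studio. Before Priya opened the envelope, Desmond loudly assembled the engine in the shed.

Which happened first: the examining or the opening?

the opening

The connectives place the opening before the examining.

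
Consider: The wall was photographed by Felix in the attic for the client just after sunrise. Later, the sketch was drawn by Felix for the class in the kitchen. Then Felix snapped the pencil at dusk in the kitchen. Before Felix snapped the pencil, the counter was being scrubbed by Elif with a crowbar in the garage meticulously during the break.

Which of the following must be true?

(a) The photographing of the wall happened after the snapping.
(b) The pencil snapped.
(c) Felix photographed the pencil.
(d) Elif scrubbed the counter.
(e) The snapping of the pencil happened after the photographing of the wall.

(b), (d), (e)

(a) Not entailed — the narrative places the photographing before the snapping, not after.
(b) Entailed — 'Felix snapped the pencil' is causative; it entails the inchoative 'the pencil snapped'.
(c) Not entailed — Felix photographed the wall, not the pencil; the pencil belongs to the snapping event.
(d) Entailed — 'scrub' is an activity; 'was scrubbing' entails that some scrubbing happened, so 'scrubbed' holds.
(e) Entailed — the narrative places the photographing before the snapping.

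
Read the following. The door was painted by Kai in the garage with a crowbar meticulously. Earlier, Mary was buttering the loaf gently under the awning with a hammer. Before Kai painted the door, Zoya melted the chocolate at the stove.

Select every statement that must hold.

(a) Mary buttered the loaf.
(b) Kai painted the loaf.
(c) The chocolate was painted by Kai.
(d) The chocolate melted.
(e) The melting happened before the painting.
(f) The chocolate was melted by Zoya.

(d), (e), (f)

(a) Not entailed — 'was buttering' is progressive on an accomplishment; it does not entail the completed 'buttered'.
(b) Not entailed — Kai painted the door, not the loaf; the loaf belongs to the buttering event.
(c) Not entailed — Kai painted the door, not the chocolate; the chocolate belongs to the melting event.
(d) Entailed — 'Zoya melted the chocolate' is causative; it entails the inchoative 'the chocolate melted'.
(e) Entailed — the narrative places the melting before the painting.
(f) Entailed — this follows by dropping conjuncts from the melting event's description.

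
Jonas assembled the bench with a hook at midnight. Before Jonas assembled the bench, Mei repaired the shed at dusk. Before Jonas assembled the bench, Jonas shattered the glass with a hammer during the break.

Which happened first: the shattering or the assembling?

the shattering

The connectives place the shattering before the assembling.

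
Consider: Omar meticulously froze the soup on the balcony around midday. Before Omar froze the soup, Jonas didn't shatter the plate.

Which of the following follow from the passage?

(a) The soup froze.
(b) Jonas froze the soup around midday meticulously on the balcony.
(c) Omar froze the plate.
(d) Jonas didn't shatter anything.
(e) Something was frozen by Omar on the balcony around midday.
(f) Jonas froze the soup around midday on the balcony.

(a) Entailed — 'Omar froze the soup' is causative; it entails the inchoative 'the soup froze'.
(b) Not entailed — the passage has Omar freezing the soup, not Jonas.
(c) Not entailed — Omar froze the soup, not the plate; the plate belongs to the shattering event.
(d) Not entailed — the original only denies this specific event; Jonas may have shattered something else.
(e) Entailed — the original entails any weakening of itself; this just drops 'meticulously' and generalizes the patient.
(f) Not entailed — the passage has Omar freezing the soup, not Jonas.

(a), (e)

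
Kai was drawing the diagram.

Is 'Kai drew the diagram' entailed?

no

'was drawing' is progressive; for an accomplishment like 'draw the diagram', it doesn't entail completion.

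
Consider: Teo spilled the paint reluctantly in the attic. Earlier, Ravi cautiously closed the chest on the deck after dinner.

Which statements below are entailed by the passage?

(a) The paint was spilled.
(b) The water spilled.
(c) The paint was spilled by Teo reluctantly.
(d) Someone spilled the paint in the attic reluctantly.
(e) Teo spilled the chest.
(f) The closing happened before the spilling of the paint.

(a), (c), (d), (f)

(a) Entailed — this follows by dropping conjuncts from the spilling event's description.
(b) Not entailed — the paint is what spilled, not the water.
(c) Entailed — dropping 'in the attic' leaves a sub-description the original still satisfies.
(d) Entailed — generalizing the agent leaves a sub-description the original still satisfies.
(e) Not entailed — Teo spilled the paint, not the chest; the chest belongs to the closing event.
(f) Entailed — the narrative places the closing before the spilling.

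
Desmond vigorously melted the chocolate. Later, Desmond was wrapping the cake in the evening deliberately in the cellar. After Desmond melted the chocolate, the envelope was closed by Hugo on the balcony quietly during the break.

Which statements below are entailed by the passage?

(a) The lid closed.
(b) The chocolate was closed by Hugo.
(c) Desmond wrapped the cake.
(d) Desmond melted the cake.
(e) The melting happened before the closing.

(a) Not entailed — the envelope is what closed, not the lid.
(b) Not entailed — Hugo closed the envelope, not the chocolate; the chocolate belongs to the melting event.
(c) Not entailed — 'was wrapping' is progressive on an accomplishment; it does not entail the completed 'wrapped'.
(d) Not entailed — Desmond melted the chocolate, not the cake; the cake belongs to the wrapping event.
(e) Entailed — the narrative places the melting before the closing.

(e)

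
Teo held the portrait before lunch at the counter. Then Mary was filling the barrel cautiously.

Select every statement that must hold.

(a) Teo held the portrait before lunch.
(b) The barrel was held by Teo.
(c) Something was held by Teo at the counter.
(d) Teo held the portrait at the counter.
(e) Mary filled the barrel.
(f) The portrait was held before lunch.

(a) Entailed — this follows by dropping conjuncts from the holding event's description.
(b) Not entailed — Teo held the portrait, not the barrel; the barrel belongs to the filling event.
(c) Entailed — the original entails any weakening of itself; this just drops 'before lunch' and generalizes the patient.
(d) Entailed — the original entails any weakening of itself; this just drops 'before lunch'.
(e) Not entailed — 'was filling' is progressive on an accomplishment; it does not entail the completed 'filled'.
(f) Entailed — every conjunct here is already in the original holding event.

(a), (c), (d), (f)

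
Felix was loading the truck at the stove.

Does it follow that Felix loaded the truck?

no

'was loading' is progressive; for an accomplishment like 'load the truck', it doesn't entail completion.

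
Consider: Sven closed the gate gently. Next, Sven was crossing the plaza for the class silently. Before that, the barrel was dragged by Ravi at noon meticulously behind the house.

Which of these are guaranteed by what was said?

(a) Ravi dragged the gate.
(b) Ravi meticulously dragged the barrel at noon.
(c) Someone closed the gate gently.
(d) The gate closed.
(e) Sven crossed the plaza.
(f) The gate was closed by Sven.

(b), (c), (d), (f)

(a) Not entailed — Ravi dragged the barrel, not the gate; the gate belongs to the closing event.
(b) Entailed — every conjunct here is already in the original dragging event.
(c) Entailed — this follows by dropping conjuncts from the closing event's description.
(d) Entailed — 'Sven closed the gate' is causative; it entails the inchoative 'the gate closed'.
(e) Not entailed — 'was crossing' is progressive on an accomplishment; it does not entail the completed 'crossed'.
(f) Entailed — every conjunct here is already in the original closing event.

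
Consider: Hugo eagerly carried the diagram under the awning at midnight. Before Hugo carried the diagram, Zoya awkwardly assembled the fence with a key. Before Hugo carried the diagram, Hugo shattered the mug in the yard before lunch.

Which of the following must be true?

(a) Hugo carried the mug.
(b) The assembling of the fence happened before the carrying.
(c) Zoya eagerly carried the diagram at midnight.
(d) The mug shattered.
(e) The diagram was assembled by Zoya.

(a) Not entailed — Hugo carried the diagram, not the mug; the mug belongs to the shattering event.
(b) Entailed — the narrative places the assembling before the carrying.
(c) Not entailed — the passage has Hugo carrying the diagram, not Zoya.
(d) Entailed — 'Hugo shattered the mug' is causative; it entails the inchoative 'the mug shattered'.
(e) Not entailed — Zoya assembled the fence, not the diagram; the diagram belongs to the carrying event.

(b), (d)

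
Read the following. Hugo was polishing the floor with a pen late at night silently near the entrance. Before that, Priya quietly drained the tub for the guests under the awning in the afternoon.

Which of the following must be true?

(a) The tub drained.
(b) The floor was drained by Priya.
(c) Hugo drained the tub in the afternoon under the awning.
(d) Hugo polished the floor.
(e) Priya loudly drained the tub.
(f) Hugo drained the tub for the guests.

(a), (d)

(a) Entailed — 'Priya drained the tub' is causative; it entails the inchoative 'the tub drained'.
(b) Not entailed — Priya drained the tub, not the floor; the floor belongs to the polishing event.
(c) Not entailed — the passage has Priya draining the tub, not Hugo.
(d) Entailed — 'polish' is an activity; 'was polishing' entails that some polishing happened, so 'polished' holds.
(e) Not entailed — 'loudly' adds a manner not in (and inconsistent with) the original.
(f) Not entailed — the passage has Priya draining the tub, not Hugo.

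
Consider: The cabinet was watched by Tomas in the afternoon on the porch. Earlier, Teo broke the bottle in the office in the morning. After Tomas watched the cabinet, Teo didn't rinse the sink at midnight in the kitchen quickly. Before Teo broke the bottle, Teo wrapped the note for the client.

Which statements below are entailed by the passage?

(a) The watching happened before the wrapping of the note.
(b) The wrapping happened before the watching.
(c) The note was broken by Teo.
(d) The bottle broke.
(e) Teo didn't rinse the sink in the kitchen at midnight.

(a) Not entailed — the narrative places the wrapping before the watching, not after.
(b) Entailed — the narrative places the wrapping before the watching.
(c) Not entailed — Teo broke the bottle, not the note; the note belongs to the wrapping event.
(d) Entailed — 'Teo broke the bottle' is causative; it entails the inchoative 'the bottle broke'.
(e) Not entailed — dropping 'quickly' under negation is not valid — the original leaves open that Teo rinsed the sink some other way.

(b), (d)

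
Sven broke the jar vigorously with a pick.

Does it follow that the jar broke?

'Sven broke the jar' is the causative; it entails the inchoative 'the jar broke'.

yes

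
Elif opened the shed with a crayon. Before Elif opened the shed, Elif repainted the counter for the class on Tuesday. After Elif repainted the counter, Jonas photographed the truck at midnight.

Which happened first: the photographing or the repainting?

the repainting

The connectives place the repainting before the photographing.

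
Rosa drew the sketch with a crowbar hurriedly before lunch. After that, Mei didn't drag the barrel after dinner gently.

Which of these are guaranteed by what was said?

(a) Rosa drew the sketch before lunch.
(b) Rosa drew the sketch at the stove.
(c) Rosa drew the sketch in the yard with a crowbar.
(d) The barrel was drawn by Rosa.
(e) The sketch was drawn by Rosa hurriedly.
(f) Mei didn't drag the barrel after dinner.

(a) Entailed — the original entails any weakening of itself; this just drops 'hurriedly', 'with a crowbar'.
(b) Not entailed — 'at the stove' adds information not in the original event.
(c) Not entailed — 'in the yard' adds information not in the original event.
(d) Not entailed — Rosa drew the sketch, not the barrel; the barrel belongs to the dragging event.
(e) Entailed — dropping 'before lunch', 'with a crowbar' leaves a sub-description the original still satisfies.
(f) Not entailed — dropping 'gently' under negation is not valid — the original leaves open that Mei dragged the barrel some other way.

(a), (e)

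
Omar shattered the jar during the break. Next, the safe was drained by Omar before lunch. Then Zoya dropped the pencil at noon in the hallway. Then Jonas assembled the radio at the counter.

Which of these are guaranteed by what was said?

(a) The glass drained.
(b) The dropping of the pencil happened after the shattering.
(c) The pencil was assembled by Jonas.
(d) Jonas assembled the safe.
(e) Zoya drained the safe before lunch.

(b)

(a) Not entailed — the safe is what drained, not the glass.
(b) Entailed — the narrative places the shattering before the dropping.
(c) Not entailed — Jonas assembled the radio, not the pencil; the pencil belongs to the dropping event.
(d) Not entailed — Jonas assembled the radio, not the safe; the safe belongs to the draining event.
(e) Not entailed — the passage has Omar draining the safe, not Zoya.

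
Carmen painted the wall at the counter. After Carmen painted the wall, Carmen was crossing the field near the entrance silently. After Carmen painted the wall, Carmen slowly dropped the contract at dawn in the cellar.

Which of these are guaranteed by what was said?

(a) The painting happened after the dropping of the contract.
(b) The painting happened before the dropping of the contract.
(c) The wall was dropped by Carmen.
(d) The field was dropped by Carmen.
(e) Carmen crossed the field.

(a) Not entailed — the narrative places the painting before the dropping, not after.
(b) Entailed — the narrative places the painting before the dropping.
(c) Not entailed — Carmen dropped the contract, not the wall; the wall belongs to the painting event.
(d) Not entailed — Carmen dropped the contract, not the field; the field belongs to the crossing event.
(e) Not entailed — 'was crossing' is progressive on an accomplishment; it does not entail the completed 'crossed'.

(b)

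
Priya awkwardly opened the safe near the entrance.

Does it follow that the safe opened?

'Priya opened the safe' is the causative; it entails the inchoative 'the safe opened'.

yes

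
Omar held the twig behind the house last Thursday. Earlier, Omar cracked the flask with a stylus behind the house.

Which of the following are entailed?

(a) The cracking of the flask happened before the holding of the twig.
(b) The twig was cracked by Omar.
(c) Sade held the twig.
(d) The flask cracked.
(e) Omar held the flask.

(a) Entailed — the narrative places the cracking before the holding.
(b) Not entailed — Omar cracked the flask, not the twig; the twig belongs to the holding event.
(c) Not entailed — the passage has Omar holding the twig, not Sade.
(d) Entailed — 'Omar cracked the flask' is causative; it entails the inchoative 'the flask cracked'.
(e) Not entailed — Omar held the twig, not the flask; the flask belongs to the cracking event.

(a), (d)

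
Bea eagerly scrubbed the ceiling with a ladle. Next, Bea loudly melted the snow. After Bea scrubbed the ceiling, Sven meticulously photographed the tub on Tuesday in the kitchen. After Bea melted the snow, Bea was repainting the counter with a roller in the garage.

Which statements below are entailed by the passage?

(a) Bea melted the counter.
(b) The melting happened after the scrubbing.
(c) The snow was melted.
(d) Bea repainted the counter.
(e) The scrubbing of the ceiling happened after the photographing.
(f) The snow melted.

(a) Not entailed — Bea melted the snow, not the counter; the counter belongs to the repainting event.
(b) Entailed — the narrative places the scrubbing before the melting.
(c) Entailed — every conjunct here is already in the original melting event.
(d) Not entailed — 'was repainting' is progressive on an accomplishment; it does not entail the completed 'repainted'.
(e) Not entailed — the narrative places the scrubbing before the photographing, not after.
(f) Entailed — 'Bea melted the snow' is causative; it entails the inchoative 'the snow melted'.

(b), (c), (f)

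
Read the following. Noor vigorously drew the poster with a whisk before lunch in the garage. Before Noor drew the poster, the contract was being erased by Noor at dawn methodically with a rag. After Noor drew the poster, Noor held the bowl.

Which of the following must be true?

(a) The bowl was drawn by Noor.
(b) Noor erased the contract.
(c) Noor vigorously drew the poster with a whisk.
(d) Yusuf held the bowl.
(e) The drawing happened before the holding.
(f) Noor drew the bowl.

(c), (e)

(a) Not entailed — Noor drew the poster, not the bowl; the bowl belongs to the holding event.
(b) Not entailed — 'was erasing' is progressive on an accomplishment; it does not entail the completed 'erased'.
(c) Entailed — dropping 'before lunch', 'in the garage' leaves a sub-description the original still satisfies.
(d) Not entailed — the passage has Noor holding the bowl, not Yusuf.
(e) Entailed — the narrative places the drawing before the holding.
(f) Not entailed — Noor drew the poster, not the bowl; the bowl belongs to the holding event.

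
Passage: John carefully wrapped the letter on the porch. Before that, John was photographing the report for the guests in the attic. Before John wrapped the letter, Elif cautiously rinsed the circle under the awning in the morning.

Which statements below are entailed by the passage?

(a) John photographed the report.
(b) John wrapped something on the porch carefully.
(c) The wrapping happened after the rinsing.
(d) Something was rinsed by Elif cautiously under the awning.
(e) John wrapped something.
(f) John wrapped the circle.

(b), (c), (d), (e)

(a) Not entailed — 'was photographing' is progressive on an accomplishment; it does not entail the completed 'photographed'.
(b) Entailed — this follows by dropping conjuncts from the wrapping event's description.
(c) Entailed — the narrative places the rinsing before the wrapping.
(d) Entailed — dropping 'in the morning' and generalizing the patient leaves a sub-description the original still satisfies.
(e) Entailed — the original entails any weakening of itself; this just drops 'carefully', 'on the porch' and generalizes the patient.
(f) Not entailed — John wrapped the letter, not the circle; the circle belongs to the rinsing event.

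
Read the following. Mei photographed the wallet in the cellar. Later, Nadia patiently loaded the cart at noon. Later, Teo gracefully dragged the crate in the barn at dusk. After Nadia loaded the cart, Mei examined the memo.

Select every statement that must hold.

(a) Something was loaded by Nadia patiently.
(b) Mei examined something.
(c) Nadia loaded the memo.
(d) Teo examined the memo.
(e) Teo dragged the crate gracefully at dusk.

(a) Entailed — the original entails any weakening of itself; this just drops 'at noon' and generalizes the patient.
(b) Entailed — this follows by dropping conjuncts from the examining event's description.
(c) Not entailed — Nadia loaded the cart, not the memo; the memo belongs to the examining event.
(d) Not entailed — the passage has Mei examining the memo, not Teo.
(e) Entailed — dropping 'in the barn' leaves a sub-description the original still satisfies.

(a), (b), (e)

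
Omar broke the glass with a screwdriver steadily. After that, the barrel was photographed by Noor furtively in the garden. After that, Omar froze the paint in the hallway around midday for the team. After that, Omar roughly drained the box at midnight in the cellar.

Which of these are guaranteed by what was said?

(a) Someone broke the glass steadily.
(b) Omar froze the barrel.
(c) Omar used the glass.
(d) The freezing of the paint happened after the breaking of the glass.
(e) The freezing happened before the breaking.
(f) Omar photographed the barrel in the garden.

(a) Entailed — the original entails any weakening of itself; this just drops 'with a screwdriver' and generalizes the agent.
(b) Not entailed — Omar froze the paint, not the barrel; the barrel belongs to the photographing event.
(c) Not entailed — the glass is the patient, not an instrument — Omar used a screwdriver.
(d) Entailed — the narrative places the breaking before the freezing.
(e) Not entailed — the narrative places the breaking before the freezing, not after.
(f) Not entailed — the passage has Noor photographing the barrel, not Omar.

(a), (d)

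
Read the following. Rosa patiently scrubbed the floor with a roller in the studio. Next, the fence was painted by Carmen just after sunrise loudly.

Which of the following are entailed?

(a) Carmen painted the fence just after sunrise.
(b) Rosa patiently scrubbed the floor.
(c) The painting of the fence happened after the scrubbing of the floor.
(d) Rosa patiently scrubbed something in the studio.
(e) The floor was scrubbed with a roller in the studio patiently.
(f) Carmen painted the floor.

(a) Entailed — every conjunct here is already in the original painting event.
(b) Entailed — this follows by dropping conjuncts from the scrubbing event's description.
(c) Entailed — the narrative places the scrubbing before the painting.
(d) Entailed — every conjunct here is already in the original scrubbing event.
(e) Entailed — every conjunct here is already in the original scrubbing event.
(f) Not entailed — Carmen painted the fence, not the floor; the floor belongs to the scrubbing event.

(a), (b), (c), (d), (e)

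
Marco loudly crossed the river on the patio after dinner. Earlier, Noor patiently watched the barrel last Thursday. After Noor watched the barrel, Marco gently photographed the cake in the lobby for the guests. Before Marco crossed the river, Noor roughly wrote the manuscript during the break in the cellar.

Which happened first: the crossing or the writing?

the writing

The connectives place the writing before the crossing.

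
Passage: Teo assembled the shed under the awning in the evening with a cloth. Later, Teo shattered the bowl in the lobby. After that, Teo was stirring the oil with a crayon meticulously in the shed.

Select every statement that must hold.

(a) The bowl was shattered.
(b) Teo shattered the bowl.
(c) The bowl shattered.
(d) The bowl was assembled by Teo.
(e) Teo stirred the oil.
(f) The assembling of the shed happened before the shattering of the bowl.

(a), (b), (c), (e), (f)

(a) Entailed — the original entails any weakening of itself; this just drops 'in the lobby' and generalizes the agent.
(b) Entailed — every conjunct here is already in the original shattering event.
(c) Entailed — 'Teo shattered the bowl' is causative; it entails the inchoative 'the bowl shattered'.
(d) Not entailed — Teo assembled the shed, not the bowl; the bowl belongs to the shattering event.
(e) Entailed — 'stir' is an activity; 'was stirring' entails that some stirring happened, so 'stirred' holds.
(f) Entailed — the narrative places the assembling before the shattering.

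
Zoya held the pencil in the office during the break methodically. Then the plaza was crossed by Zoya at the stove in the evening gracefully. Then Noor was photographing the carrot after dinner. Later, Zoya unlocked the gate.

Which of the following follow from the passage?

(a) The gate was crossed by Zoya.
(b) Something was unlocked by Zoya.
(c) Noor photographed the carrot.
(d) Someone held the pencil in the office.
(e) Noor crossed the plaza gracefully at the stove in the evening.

(a) Not entailed — Zoya crossed the plaza, not the gate; the gate belongs to the unlocking event.
(b) Entailed — generalizing the patient leaves a sub-description the original still satisfies.
(c) Not entailed — 'was photographing' is progressive on an accomplishment; it does not entail the completed 'photographed'.
(d) Entailed — every conjunct here is already in the original holding event.
(e) Not entailed — the passage has Zoya crossing the plaza, not Noor.

(b), (d)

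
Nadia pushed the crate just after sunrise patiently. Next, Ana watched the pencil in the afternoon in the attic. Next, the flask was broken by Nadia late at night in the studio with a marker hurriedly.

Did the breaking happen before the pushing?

no

The narrative orders the pushing before the breaking.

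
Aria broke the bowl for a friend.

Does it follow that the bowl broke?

yes

'Aria broke the bowl' is the causative; it entails the inchoative 'the bowl broke'.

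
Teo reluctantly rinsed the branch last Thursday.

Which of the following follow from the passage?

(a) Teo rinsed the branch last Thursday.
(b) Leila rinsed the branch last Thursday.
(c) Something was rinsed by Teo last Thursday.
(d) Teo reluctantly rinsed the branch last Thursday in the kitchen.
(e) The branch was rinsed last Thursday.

(a), (c), (e)

(a) Entailed — dropping 'reluctantly' leaves a sub-description the original still satisfies.
(b) Not entailed — the passage has Teo rinsing the branch, not Leila.
(c) Entailed — every conjunct here is already in the original rinsing event.
(d) Not entailed — 'in the kitchen' adds information not in the original event.
(e) Entailed — this follows by dropping conjuncts from the rinsing event's description.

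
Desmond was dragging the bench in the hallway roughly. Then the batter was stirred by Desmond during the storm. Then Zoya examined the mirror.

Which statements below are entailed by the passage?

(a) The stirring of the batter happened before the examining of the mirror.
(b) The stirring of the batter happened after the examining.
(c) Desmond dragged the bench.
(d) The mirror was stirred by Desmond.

(a), (c)

(a) Entailed — the narrative places the stirring before the examining.
(b) Not entailed — the narrative places the stirring before the examining, not after.
(c) Entailed — 'drag' is an activity; 'was dragging' entails that some dragging happened, so 'dragged' holds.
(d) Not entailed — Desmond stirred the batter, not the mirror; the mirror belongs to the examining event.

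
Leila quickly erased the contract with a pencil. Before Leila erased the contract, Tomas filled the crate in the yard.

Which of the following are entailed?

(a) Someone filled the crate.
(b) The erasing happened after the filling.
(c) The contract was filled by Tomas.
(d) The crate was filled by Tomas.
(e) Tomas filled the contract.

(a), (b), (d)

(a) Entailed — every conjunct here is already in the original filling event.
(b) Entailed — the narrative places the filling before the erasing.
(c) Not entailed — Tomas filled the crate, not the contract; the contract belongs to the erasing event.
(d) Entailed — this follows by dropping conjuncts from the filling event's description.
(e) Not entailed — Tomas filled the crate, not the contract; the contract belongs to the erasing event.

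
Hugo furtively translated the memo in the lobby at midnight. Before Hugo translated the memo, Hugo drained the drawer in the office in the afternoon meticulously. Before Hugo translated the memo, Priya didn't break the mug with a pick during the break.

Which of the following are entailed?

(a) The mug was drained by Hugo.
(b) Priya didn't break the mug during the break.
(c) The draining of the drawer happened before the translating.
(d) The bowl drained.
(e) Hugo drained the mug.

(a) Not entailed — Hugo drained the drawer, not the mug; the mug belongs to the breaking event.
(b) Not entailed — dropping 'with a pick' under negation is not valid — the original leaves open that Priya broke the mug some other way.
(c) Entailed — the narrative places the draining before the translating.
(d) Not entailed — the drawer is what drained, not the bowl.
(e) Not entailed — Hugo drained the drawer, not the mug; the mug belongs to the breaking event.

(c)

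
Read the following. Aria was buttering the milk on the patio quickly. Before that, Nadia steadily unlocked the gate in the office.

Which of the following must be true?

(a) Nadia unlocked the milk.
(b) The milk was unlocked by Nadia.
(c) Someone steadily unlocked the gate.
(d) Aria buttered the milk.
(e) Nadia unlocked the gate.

(a) Not entailed — Nadia unlocked the gate, not the milk; the milk belongs to the buttering event.
(b) Not entailed — Nadia unlocked the gate, not the milk; the milk belongs to the buttering event.
(c) Entailed — dropping 'in the office' and generalizing the agent leaves a sub-description the original still satisfies.
(d) Not entailed — 'was buttering' is progressive on an accomplishment; it does not entail the completed 'buttered'.
(e) Entailed — this follows by dropping conjuncts from the unlocking event's description.

(c), (e)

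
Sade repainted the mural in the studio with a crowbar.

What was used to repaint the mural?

a crowbar

'with a crowbar' marks the instrument of the repainting event.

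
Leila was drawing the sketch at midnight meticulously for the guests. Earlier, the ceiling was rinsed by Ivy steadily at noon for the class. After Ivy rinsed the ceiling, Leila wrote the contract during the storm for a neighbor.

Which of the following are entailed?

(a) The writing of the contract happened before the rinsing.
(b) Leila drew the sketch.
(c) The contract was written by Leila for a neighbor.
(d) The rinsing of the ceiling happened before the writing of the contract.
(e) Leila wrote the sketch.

(c), (d)

(a) Not entailed — the narrative places the rinsing before the writing, not after.
(b) Not entailed — 'was drawing' is progressive on an accomplishment; it does not entail the completed 'drew'.
(c) Entailed — the original entails any weakening of itself; this just drops 'during the storm'.
(d) Entailed — the narrative places the rinsing before the writing.
(e) Not entailed — Leila wrote the contract, not the sketch; the sketch belongs to the drawing event.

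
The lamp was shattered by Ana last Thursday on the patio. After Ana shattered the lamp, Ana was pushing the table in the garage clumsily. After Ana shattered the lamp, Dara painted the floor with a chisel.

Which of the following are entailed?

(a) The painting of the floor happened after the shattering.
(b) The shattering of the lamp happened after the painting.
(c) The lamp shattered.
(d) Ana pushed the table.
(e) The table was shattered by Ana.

(a) Entailed — the narrative places the shattering before the painting.
(b) Not entailed — the narrative places the shattering before the painting, not after.
(c) Entailed — 'Ana shattered the lamp' is causative; it entails the inchoative 'the lamp shattered'.
(d) Entailed — 'push' is an activity; 'was pushing' entails that some pushing happened, so 'pushed' holds.
(e) Not entailed — Ana shattered the lamp, not the table; the table belongs to the pushing event.

(a), (c), (d)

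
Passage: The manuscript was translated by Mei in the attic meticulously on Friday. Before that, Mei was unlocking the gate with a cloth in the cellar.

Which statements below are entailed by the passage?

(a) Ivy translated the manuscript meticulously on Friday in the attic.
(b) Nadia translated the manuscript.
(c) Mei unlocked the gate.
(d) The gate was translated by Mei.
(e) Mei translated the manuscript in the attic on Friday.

(a) Not entailed — the passage has Mei translating the manuscript, not Ivy.
(b) Not entailed — the passage has Mei translating the manuscript, not Nadia.
(c) Not entailed — 'was unlocking' is progressive on an accomplishment; it does not entail the completed 'unlocked'.
(d) Not entailed — Mei translated the manuscript, not the gate; the gate belongs to the unlocking event.
(e) Entailed — the original entails any weakening of itself; this just drops 'meticulously'.

(e)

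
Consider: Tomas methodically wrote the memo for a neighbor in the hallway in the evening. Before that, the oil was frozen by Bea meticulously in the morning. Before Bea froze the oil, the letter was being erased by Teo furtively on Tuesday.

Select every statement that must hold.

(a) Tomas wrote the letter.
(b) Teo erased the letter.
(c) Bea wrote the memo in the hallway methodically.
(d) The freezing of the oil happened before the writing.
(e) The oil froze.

(a) Not entailed — Tomas wrote the memo, not the letter; the letter belongs to the erasing event.
(b) Not entailed — 'was erasing' is progressive on an accomplishment; it does not entail the completed 'erased'.
(c) Not entailed — the passage has Tomas writing the memo, not Bea.
(d) Entailed — the narrative places the freezing before the writing.
(e) Entailed — 'Bea froze the oil' is causative; it entails the inchoative 'the oil froze'.

(d), (e)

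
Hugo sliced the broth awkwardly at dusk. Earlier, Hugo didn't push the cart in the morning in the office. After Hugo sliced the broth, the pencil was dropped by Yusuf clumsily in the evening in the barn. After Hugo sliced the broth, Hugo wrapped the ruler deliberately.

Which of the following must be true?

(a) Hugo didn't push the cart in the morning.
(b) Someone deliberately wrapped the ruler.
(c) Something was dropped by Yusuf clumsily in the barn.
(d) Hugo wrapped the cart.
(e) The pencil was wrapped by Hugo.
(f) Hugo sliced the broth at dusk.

(a) Not entailed — dropping 'in the office' under negation is not valid — the original leaves open that Hugo pushed the cart some other way.
(b) Entailed — every conjunct here is already in the original wrapping event.
(c) Entailed — this follows by dropping conjuncts from the dropping event's description.
(d) Not entailed — Hugo wrapped the ruler, not the cart; the cart belongs to the pushing event.
(e) Not entailed — Hugo wrapped the ruler, not the pencil; the pencil belongs to the dropping event.
(f) Entailed — this follows by dropping conjuncts from the slicing event's description.

(b), (c), (f)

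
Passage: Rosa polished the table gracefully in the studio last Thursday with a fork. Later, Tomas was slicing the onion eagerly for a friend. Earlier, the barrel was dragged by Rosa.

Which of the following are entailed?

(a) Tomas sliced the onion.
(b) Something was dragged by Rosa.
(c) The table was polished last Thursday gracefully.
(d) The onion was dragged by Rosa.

(b), (c)

(a) Not entailed — 'was slicing' is progressive on an accomplishment; it does not entail the completed 'sliced'.
(b) Entailed — the original entails any weakening of itself; this just generalizes the patient.
(c) Entailed — every conjunct here is already in the original polishing event.
(d) Not entailed — Rosa dragged the barrel, not the onion; the onion belongs to the slicing event.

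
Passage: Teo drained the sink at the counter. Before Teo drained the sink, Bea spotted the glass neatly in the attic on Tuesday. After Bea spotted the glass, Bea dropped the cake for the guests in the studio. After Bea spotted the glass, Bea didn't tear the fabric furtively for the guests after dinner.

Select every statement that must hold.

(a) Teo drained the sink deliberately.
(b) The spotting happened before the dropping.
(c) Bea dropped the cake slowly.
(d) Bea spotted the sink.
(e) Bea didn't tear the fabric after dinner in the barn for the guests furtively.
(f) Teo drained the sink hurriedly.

(b), (e)

(a) Not entailed — 'deliberately' adds information not in the original event.
(b) Entailed — the narrative places the spotting before the dropping.
(c) Not entailed — 'slowly' adds information not in the original event.
(d) Not entailed — Bea spotted the glass, not the sink; the sink belongs to the draining event.
(e) Entailed — under negation, adding a further restriction is entailed: if no such tearing event occurred, none occurred in the barn either.
(f) Not entailed — 'hurriedly' adds information not in the original event.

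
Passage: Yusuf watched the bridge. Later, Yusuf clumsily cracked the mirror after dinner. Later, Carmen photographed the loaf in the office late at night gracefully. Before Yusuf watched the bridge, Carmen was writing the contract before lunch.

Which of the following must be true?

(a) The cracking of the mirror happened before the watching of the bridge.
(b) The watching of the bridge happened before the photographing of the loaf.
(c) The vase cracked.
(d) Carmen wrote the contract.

(b)

(a) Not entailed — the narrative places the watching before the cracking, not after.
(b) Entailed — the narrative places the watching before the photographing.
(c) Not entailed — the mirror is what cracked, not the vase.
(d) Not entailed — 'was writing' is progressive on an accomplishment; it does not entail the completed 'wrote'.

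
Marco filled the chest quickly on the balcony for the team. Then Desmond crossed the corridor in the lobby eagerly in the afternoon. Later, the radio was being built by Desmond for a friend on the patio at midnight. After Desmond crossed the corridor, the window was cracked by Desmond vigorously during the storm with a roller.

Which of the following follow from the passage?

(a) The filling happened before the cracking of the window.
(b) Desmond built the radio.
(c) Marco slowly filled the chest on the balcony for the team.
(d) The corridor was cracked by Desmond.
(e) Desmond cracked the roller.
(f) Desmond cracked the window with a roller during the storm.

(a) Entailed — the narrative places the filling before the cracking.
(b) Not entailed — 'was building' is progressive on an accomplishment; it does not entail the completed 'built'.
(c) Not entailed — 'slowly' adds a manner not in (and inconsistent with) the original.
(d) Not entailed — Desmond cracked the window, not the corridor; the corridor belongs to the crossing event.
(e) Not entailed — the roller is the instrument, not what was cracked.
(f) Entailed — the original entails any weakening of itself; this just drops 'vigorously'.

(a), (f)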